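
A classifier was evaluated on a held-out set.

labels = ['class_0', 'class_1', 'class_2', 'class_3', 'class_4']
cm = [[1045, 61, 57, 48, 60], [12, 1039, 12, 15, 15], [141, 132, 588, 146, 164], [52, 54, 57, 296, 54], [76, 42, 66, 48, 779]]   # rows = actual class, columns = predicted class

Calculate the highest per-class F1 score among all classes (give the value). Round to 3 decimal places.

0.858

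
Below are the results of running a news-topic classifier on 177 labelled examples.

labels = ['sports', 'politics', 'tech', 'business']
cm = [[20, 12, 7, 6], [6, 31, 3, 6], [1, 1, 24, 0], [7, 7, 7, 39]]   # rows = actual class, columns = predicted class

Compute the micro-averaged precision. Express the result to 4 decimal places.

0.6441

Micro-averaging pools counts across classes: ΣTP=114, ΣFP=63, ΣFN=63.
Micro-precision = TP/(TP+FP) on pooled counts = 0.6441 (equals overall accuracy in single-label multiclass).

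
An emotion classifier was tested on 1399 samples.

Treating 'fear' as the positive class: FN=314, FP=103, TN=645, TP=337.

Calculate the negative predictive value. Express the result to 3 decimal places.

0.673

NPV = TN/(TN+FN) = 645/(645+314) = 0.673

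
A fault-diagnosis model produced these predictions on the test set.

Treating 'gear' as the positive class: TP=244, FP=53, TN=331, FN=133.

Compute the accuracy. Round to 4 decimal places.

0.7556

Accuracy = (TP+TN)/N = (244+331)/761 = 0.7556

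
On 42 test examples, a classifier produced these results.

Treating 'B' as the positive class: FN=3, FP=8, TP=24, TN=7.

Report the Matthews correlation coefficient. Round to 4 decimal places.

MCC = (TP·TN − FP·FN) / √((TP+FP)(TP+FN)(TN+FP)(TN+FN))
Numerator = 24·7 − 8·3 = 144
Denominator = √(32·27·15·10) = √129600 = 360.0000
MCC = 144 / 360.0000 = 0.4000

0.4000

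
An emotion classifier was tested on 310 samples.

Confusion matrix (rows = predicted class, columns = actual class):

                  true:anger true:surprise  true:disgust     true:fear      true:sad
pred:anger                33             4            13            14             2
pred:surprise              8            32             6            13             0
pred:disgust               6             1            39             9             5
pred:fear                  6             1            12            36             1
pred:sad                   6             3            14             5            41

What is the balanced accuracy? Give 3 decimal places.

0.622

Balanced accuracy = mean of per-class recall.
  anger: recall = 33/59 = 0.5593
  surprise: recall = 32/41 = 0.7805
  disgust: recall = 39/84 = 0.4643
  fear: recall = 36/77 = 0.4675
  sad: recall = 41/49 = 0.8367
Mean = (0.5593 + 0.7805 + 0.4643 + 0.4675 + 0.8367) / 5 = 0.622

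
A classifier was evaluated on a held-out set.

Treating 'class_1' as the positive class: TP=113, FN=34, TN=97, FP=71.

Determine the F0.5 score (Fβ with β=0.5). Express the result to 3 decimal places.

0.640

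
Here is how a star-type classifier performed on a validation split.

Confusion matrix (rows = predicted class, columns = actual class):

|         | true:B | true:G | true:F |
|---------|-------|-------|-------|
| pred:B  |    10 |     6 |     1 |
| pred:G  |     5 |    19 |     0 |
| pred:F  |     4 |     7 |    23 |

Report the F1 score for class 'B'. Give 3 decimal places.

Treat 'B' as positive and all other classes as negative.
F1 score = 2·TP/(2·TP+FP+FN).
B: TP=10, FP=6+1=7, FN=5+4=9 → 20/36 = 0.5556

0.556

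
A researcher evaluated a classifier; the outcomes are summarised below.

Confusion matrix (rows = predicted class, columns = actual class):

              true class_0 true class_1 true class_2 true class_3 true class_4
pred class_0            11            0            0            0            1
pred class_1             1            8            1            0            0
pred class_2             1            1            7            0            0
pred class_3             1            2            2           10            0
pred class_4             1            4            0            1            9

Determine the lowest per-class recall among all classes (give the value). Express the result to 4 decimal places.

Per-class recall (TP/(TP+FN)):
  class_0: TP=11, FN=1+1+1+1=4 → 11/15 = 0.73333
  class_1: TP=8, FN=0+1+2+4=7 → 8/15 = 0.53333
  class_2: TP=7, FN=0+1+2+0=3 → 7/10 = 0.70000
  class_3: TP=10, FN=0+0+0+1=1 → 10/11 = 0.90909
  class_4: TP=9, FN=1+0+0+0=1 → 9/10 = 0.90000
Lowest is class 'class_1' with recall = 0.5333.

0.5333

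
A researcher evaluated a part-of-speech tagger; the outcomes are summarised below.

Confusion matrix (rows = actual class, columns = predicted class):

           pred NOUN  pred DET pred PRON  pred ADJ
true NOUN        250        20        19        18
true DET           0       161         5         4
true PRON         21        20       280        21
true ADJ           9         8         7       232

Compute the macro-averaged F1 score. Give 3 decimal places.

Per-class F1 score (2·TP/(2·TP+FP+FN)):
  NOUN: TP=250, FP=0+21+9=30, FN=20+19+18=57 → 500/587 = 0.8518
  DET: TP=161, FP=20+20+8=48, FN=0+5+4=9 → 322/379 = 0.8496
  PRON: TP=280, FP=19+5+7=31, FN=21+20+21=62 → 560/653 = 0.8576
  ADJ: TP=232, FP=18+4+21=43, FN=9+8+7=24 → 464/531 = 0.8738
Macro-F1 score = mean = (0.8518 + 0.8496 + 0.8576 + 0.8738) / 4 = 0.858

0.858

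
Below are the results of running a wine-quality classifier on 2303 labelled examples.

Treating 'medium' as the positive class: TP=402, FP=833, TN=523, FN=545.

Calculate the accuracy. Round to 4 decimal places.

0.4017

Accuracy = (TP+TN)/N = (402+523)/2303 = 0.4017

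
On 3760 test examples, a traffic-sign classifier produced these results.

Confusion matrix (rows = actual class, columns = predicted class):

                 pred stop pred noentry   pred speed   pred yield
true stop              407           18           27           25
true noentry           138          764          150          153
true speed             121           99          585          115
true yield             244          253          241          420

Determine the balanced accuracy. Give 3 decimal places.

0.621

Balanced accuracy = mean of per-class recall.
  stop: recall = 407/477 = 0.8532
  noentry: recall = 764/1205 = 0.6340
  speed: recall = 585/920 = 0.6359
  yield: recall = 420/1158 = 0.3627
Mean = (0.8532 + 0.6340 + 0.6359 + 0.3627) / 4 = 0.621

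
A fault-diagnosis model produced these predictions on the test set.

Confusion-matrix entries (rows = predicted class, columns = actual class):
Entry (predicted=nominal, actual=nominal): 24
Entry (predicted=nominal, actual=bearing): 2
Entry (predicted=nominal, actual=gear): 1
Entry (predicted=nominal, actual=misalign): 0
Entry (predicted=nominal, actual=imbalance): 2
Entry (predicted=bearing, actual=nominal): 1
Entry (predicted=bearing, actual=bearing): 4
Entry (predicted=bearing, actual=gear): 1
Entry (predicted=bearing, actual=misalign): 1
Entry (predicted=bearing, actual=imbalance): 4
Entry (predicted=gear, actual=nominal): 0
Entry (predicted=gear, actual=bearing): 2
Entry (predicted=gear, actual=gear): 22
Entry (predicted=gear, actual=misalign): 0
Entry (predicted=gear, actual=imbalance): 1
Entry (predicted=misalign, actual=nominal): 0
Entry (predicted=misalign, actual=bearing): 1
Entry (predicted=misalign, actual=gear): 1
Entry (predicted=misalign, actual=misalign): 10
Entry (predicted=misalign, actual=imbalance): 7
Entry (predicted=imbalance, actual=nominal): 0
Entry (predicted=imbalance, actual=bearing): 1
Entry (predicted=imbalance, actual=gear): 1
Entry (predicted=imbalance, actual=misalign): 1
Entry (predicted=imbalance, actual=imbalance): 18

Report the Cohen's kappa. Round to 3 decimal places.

Observed agreement pₒ = trace/N = 78/105 = 0.7429
Expected agreement pₑ = Σ (rowᵢ·colᵢ)/N² = (25·29 + 10·11 + 26·25 + 12·19 + 32·21)/105² = 0.2163
κ = (pₒ − pₑ)/(1 − pₑ) = (0.7429 − 0.2163)/(1 − 0.2163) = 0.672

0.672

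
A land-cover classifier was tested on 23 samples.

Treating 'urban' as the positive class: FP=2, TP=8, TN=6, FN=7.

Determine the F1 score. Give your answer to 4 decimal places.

0.6400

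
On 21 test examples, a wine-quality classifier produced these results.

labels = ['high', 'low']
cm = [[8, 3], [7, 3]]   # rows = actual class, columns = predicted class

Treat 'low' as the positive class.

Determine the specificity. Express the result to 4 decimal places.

0.7273

Specificity = TN/(TN+FP) = 8/(8+3) = 0.7273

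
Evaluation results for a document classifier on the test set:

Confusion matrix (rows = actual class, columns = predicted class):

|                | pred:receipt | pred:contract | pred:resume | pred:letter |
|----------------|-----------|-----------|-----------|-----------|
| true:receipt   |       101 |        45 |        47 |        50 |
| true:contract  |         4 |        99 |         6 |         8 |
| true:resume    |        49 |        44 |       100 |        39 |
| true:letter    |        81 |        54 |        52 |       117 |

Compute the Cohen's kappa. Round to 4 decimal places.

Observed agreement pₒ = trace/N = 417/896 = 0.46540
Expected agreement pₑ = Σ (rowᵢ·colᵢ)/N² = (243·235 + 117·242 + 232·205 + 304·214)/896² = 0.24668
κ = (pₒ − pₑ)/(1 − pₑ) = (0.46540 − 0.24668)/(1 − 0.24668) = 0.2903

0.2903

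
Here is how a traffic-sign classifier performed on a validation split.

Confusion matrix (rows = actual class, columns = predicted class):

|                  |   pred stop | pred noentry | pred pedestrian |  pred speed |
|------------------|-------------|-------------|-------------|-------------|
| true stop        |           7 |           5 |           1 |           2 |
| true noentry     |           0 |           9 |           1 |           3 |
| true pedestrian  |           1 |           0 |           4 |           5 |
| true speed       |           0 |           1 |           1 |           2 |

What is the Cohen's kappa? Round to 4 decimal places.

0.3689

Observed agreement pₒ = trace/N = 22/42 = 0.52381
Expected agreement pₑ = Σ (rowᵢ·colᵢ)/N² = (15·8 + 13·15 + 10·7 + 4·12)/42² = 0.24546
κ = (pₒ − pₑ)/(1 − pₑ) = (0.52381 − 0.24546)/(1 − 0.24546) = 0.3689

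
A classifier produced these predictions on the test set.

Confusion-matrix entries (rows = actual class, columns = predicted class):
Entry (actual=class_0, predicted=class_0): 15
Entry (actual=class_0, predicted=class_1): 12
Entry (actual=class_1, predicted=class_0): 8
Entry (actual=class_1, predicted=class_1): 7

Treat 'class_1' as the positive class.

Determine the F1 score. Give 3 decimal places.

0.412

Precision = TP/(TP+FP) = 7/19 = 0.3684
Recall = TP/(TP+FN) = 7/15 = 0.4667
F1 = 2·TP/(2·TP+FP+FN) = 14/34 = 0.412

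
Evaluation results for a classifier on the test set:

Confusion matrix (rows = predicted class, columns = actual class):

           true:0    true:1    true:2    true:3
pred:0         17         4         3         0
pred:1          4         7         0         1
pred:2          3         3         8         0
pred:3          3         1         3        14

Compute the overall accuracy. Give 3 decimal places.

Accuracy = trace / total = (17+7+8+14=46) / 71 = 46/71 = 0.648

0.648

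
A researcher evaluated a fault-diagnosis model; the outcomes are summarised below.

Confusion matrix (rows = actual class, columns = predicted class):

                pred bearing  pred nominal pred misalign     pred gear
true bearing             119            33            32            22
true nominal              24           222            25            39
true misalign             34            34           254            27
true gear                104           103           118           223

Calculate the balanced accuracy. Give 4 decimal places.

Balanced accuracy = mean of per-class recall.
  bearing: recall = 119/206 = 0.57767
  nominal: recall = 222/310 = 0.71613
  misalign: recall = 254/349 = 0.72779
  gear: recall = 223/548 = 0.40693
Mean = (0.57767 + 0.71613 + 0.72779 + 0.40693) / 4 = 0.6071

0.6071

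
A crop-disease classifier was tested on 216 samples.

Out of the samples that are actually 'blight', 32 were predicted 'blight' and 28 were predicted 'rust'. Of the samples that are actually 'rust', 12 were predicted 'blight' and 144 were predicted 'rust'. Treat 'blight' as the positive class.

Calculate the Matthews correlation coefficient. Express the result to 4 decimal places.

0.5076

MCC = (TP·TN − FP·FN) / √((TP+FP)(TP+FN)(TN+FP)(TN+FN))
Numerator = 32·144 − 12·28 = 4272
Denominator = √(44·60·156·172) = √70836480 = 8416.4411
MCC = 4272 / 8416.4411 = 0.5076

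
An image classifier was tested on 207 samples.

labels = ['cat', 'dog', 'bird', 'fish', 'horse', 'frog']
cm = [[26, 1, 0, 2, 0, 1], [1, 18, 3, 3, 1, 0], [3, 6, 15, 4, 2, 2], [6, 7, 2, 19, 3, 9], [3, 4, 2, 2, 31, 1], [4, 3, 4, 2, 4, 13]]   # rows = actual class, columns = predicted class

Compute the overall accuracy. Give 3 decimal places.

Accuracy = trace / total = (26+18+15+19+31+13=122) / 207 = 122/207 = 0.589

0.589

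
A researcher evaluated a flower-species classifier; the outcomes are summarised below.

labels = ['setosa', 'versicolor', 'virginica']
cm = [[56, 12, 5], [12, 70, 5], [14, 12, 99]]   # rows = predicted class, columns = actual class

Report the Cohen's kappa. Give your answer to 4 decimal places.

0.6800

Observed agreement pₒ = trace/N = 225/285 = 0.78947
Expected agreement pₑ = Σ (rowᵢ·colᵢ)/N² = (82·73 + 94·87 + 109·125)/285² = 0.34212
κ = (pₒ − pₑ)/(1 − pₑ) = (0.78947 − 0.34212)/(1 − 0.34212) = 0.6800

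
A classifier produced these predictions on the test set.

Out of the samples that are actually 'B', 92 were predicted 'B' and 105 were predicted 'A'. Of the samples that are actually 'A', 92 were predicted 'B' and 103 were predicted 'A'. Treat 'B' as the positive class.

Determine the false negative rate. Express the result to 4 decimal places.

FNR = FN/(FN+TP) = 105/(105+92) = 0.5330

0.5330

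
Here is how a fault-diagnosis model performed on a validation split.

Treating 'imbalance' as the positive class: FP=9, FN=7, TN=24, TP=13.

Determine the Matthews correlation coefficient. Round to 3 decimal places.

MCC = (TP·TN − FP·FN) / √((TP+FP)(TP+FN)(TN+FP)(TN+FN))
Numerator = 13·24 − 9·7 = 249
Denominator = √(22·20·33·31) = √450120 = 670.9098
MCC = 249 / 670.9098 = 0.371

0.371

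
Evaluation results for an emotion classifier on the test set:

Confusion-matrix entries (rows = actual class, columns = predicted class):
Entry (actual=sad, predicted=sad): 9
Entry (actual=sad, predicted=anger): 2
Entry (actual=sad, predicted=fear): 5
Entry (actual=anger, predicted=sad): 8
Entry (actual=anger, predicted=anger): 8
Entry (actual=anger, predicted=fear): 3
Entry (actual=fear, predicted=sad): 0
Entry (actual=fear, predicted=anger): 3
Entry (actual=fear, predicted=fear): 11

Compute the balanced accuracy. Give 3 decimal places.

Balanced accuracy = mean of per-class recall.
  sad: recall = 9/16 = 0.5625
  anger: recall = 8/19 = 0.4211
  fear: recall = 11/14 = 0.7857
Mean = (0.5625 + 0.4211 + 0.7857) / 3 = 0.590

0.590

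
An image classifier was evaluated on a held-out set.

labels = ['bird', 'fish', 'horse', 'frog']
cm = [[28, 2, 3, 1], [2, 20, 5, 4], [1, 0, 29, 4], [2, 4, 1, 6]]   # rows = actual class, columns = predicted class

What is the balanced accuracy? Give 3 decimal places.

Balanced accuracy = mean of per-class recall.
  bird: recall = 28/34 = 0.8235
  fish: recall = 20/31 = 0.6452
  horse: recall = 29/34 = 0.8529
  frog: recall = 6/13 = 0.4615
Mean = (0.8235 + 0.6452 + 0.8529 + 0.4615) / 4 = 0.696

0.696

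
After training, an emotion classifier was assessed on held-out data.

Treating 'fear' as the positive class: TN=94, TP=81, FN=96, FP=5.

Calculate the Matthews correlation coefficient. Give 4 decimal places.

0.4216

MCC = (TP·TN − FP·FN) / √((TP+FP)(TP+FN)(TN+FP)(TN+FN))
Numerator = 81·94 − 5·96 = 7134
Denominator = √(86·177·99·190) = √286325820 = 16921.1649
MCC = 7134 / 16921.1649 = 0.4216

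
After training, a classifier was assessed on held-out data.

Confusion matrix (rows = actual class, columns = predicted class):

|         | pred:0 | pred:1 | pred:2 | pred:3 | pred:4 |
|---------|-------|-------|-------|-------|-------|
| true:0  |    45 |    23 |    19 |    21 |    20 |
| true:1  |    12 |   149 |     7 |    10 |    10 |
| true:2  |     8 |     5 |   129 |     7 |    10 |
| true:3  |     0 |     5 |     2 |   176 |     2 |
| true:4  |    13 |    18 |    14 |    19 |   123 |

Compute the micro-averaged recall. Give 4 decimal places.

0.7344

Micro-averaging pools counts across classes: ΣTP=622, ΣFP=225, ΣFN=225.
Micro-recall = TP/(TP+FN) on pooled counts = 0.7344 (equals overall accuracy in single-label multiclass).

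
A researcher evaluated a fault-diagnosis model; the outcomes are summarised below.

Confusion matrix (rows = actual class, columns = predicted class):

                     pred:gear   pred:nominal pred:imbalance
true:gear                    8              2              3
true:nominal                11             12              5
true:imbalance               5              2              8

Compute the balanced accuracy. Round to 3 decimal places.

0.526

Balanced accuracy = mean of per-class recall.
  gear: recall = 8/13 = 0.6154
  nominal: recall = 12/28 = 0.4286
  imbalance: recall = 8/15 = 0.5333
Mean = (0.6154 + 0.4286 + 0.5333) / 3 = 0.526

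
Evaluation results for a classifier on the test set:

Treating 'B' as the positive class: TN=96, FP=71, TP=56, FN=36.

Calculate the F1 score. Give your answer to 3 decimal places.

0.511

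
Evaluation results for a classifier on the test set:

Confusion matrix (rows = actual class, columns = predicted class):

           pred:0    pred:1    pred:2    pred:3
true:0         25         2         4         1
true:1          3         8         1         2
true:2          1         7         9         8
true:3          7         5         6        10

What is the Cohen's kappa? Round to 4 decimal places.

Observed agreement pₒ = trace/N = 52/99 = 0.52525
Expected agreement pₑ = Σ (rowᵢ·colᵢ)/N² = (32·36 + 14·22 + 25·20 + 28·21)/99² = 0.25997
κ = (pₒ − pₑ)/(1 − pₑ) = (0.52525 − 0.25997)/(1 − 0.25997) = 0.3585

0.3585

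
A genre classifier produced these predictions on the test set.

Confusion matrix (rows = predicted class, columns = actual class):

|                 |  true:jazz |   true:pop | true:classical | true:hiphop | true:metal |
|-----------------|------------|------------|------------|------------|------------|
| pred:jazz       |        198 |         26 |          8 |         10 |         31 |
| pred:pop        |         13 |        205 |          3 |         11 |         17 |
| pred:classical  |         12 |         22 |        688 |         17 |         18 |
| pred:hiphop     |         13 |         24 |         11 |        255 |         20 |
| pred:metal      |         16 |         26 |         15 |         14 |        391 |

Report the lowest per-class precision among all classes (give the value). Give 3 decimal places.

0.725

Per-class precision (TP/(TP+FP)):
  jazz: TP=198, FP=26+8+10+31=75 → 198/273 = 0.7253
  pop: TP=205, FP=13+3+11+17=44 → 205/249 = 0.8233
  classical: TP=688, FP=12+22+17+18=69 → 688/757 = 0.9089
  hiphop: TP=255, FP=13+24+11+20=68 → 255/323 = 0.7895
  metal: TP=391, FP=16+26+15+14=71 → 391/462 = 0.8463
Lowest is class 'jazz' with precision = 0.725.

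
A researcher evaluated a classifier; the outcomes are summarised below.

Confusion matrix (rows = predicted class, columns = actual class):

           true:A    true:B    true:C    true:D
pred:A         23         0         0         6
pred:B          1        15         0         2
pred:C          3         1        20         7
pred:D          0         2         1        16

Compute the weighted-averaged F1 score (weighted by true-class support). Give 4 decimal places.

0.7544

Per-class F1 score (2·TP/(2·TP+FP+FN)):
  A: TP=23, FP=0+0+6=6, FN=1+3+0=4 → 46/56 = 0.82143
  B: TP=15, FP=1+0+2=3, FN=0+1+2=3 → 30/36 = 0.83333
  C: TP=20, FP=3+1+7=11, FN=0+0+1=1 → 40/52 = 0.76923
  D: TP=16, FP=0+2+1=3, FN=6+2+7=15 → 32/50 = 0.64000
Weighted-F1 score = Σ (supportᵢ/N)·F1 scoreᵢ with N=97: (27/97)·0.82143 + (18/97)·0.83333 + (21/97)·0.76923 + (31/97)·0.64000 = 0.7544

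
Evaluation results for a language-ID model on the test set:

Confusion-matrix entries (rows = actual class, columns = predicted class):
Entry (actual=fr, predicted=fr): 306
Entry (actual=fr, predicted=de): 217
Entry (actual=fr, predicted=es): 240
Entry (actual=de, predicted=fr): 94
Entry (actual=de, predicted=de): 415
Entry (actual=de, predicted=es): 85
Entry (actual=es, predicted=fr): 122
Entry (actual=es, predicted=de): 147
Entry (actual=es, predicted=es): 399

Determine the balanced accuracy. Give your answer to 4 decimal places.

0.5657

Balanced accuracy = mean of per-class recall.
  fr: recall = 306/763 = 0.40105
  de: recall = 415/594 = 0.69865
  es: recall = 399/668 = 0.59731
Mean = (0.40105 + 0.69865 + 0.59731) / 3 = 0.5657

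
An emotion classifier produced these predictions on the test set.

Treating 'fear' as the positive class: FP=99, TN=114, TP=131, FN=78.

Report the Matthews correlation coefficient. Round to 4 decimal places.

0.1627

MCC = (TP·TN − FP·FN) / √((TP+FP)(TP+FN)(TN+FP)(TN+FN))
Numerator = 131·114 − 99·78 = 7212
Denominator = √(230·209·213·192) = √1965870720 = 44338.1407
MCC = 7212 / 44338.1407 = 0.1627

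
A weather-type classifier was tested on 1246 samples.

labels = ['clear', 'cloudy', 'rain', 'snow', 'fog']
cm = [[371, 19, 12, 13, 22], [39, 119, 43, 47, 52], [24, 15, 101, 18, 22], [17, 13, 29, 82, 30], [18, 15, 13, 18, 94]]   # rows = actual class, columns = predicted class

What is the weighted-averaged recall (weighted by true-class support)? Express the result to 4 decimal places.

Per-class recall (TP/(TP+FN)):
  clear: TP=371, FN=19+12+13+22=66 → 371/437 = 0.84897
  cloudy: TP=119, FN=39+43+47+52=181 → 119/300 = 0.39667
  rain: TP=101, FN=24+15+18+22=79 → 101/180 = 0.56111
  snow: TP=82, FN=17+13+29+30=89 → 82/171 = 0.47953
  fog: TP=94, FN=18+15+13+18=64 → 94/158 = 0.59494
Weighted-recall = Σ (supportᵢ/N)·recallᵢ with N=1246: (437/1246)·0.84897 + (300/1246)·0.39667 + (180/1246)·0.56111 + (171/1246)·0.47953 + (158/1246)·0.59494 = 0.6156

0.6156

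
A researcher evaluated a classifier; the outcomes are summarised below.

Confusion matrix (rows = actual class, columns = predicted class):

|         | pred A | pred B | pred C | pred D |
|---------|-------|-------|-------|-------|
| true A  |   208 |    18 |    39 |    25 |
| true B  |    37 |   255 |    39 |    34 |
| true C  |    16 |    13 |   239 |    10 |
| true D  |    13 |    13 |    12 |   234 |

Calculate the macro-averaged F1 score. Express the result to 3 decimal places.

0.777

Per-class F1 score (2·TP/(2·TP+FP+FN)):
  A: TP=208, FP=37+16+13=66, FN=18+39+25=82 → 416/564 = 0.7376
  B: TP=255, FP=18+13+13=44, FN=37+39+34=110 → 510/664 = 0.7681
  C: TP=239, FP=39+39+12=90, FN=16+13+10=39 → 478/607 = 0.7875
  D: TP=234, FP=25+34+10=69, FN=13+13+12=38 → 468/575 = 0.8139
Macro-F1 score = mean = (0.7376 + 0.7681 + 0.7875 + 0.8139) / 4 = 0.777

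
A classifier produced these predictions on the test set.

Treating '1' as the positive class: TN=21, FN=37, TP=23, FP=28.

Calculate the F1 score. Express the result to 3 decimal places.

Precision = TP/(TP+FP) = 23/51 = 0.4510
Recall = TP/(TP+FN) = 23/60 = 0.3833
F1 = 2·TP/(2·TP+FP+FN) = 46/111 = 0.414

0.414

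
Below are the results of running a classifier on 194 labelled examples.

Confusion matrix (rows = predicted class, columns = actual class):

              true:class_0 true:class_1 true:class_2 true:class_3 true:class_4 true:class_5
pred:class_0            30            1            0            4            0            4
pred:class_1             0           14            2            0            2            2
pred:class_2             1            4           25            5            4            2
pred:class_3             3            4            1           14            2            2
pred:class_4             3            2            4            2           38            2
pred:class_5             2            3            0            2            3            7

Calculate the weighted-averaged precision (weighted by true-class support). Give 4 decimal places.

Per-class precision (TP/(TP+FP)):
  class_0: TP=30, FP=1+0+4+0+4=9 → 30/39 = 0.76923
  class_1: TP=14, FP=0+2+0+2+2=6 → 14/20 = 0.70000
  class_2: TP=25, FP=1+4+5+4+2=16 → 25/41 = 0.60976
  class_3: TP=14, FP=3+4+1+2+2=12 → 14/26 = 0.53846
  class_4: TP=38, FP=3+2+4+2+2=13 → 38/51 = 0.74510
  class_5: TP=7, FP=2+3+0+2+3=10 → 7/17 = 0.41176
Weighted-precision = Σ (supportᵢ/N)·precisionᵢ with N=194: (39/194)·0.76923 + (28/194)·0.70000 + (32/194)·0.60976 + (27/194)·0.53846 + (49/194)·0.74510 + (19/194)·0.41176 = 0.6597

0.6597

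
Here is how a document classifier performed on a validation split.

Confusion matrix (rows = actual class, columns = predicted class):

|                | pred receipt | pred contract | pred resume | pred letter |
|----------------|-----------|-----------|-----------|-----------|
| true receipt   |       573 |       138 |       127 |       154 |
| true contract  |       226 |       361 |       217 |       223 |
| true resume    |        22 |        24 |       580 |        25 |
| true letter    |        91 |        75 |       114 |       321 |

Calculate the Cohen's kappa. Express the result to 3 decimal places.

0.418

Observed agreement pₒ = trace/N = 1835/3271 = 0.5610
Expected agreement pₑ = Σ (rowᵢ·colᵢ)/N² = (992·912 + 1027·598 + 651·1038 + 601·723)/3271² = 0.2457
κ = (pₒ − pₑ)/(1 − pₑ) = (0.5610 − 0.2457)/(1 − 0.2457) = 0.418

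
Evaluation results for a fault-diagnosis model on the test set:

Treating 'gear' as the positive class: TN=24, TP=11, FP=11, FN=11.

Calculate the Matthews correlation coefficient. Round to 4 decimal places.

0.1857

MCC = (TP·TN − FP·FN) / √((TP+FP)(TP+FN)(TN+FP)(TN+FN))
Numerator = 11·24 − 11·11 = 143
Denominator = √(22·22·35·35) = √592900 = 770.0000
MCC = 143 / 770.0000 = 0.1857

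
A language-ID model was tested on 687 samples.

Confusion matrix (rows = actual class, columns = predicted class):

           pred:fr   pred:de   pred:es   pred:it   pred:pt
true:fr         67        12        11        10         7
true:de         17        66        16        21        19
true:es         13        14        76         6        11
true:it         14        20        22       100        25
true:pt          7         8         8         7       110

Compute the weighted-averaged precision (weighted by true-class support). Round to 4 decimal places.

0.6128

Per-class precision (TP/(TP+FP)):
  fr: TP=67, FP=17+13+14+7=51 → 67/118 = 0.56780
  de: TP=66, FP=12+14+20+8=54 → 66/120 = 0.55000
  es: TP=76, FP=11+16+22+8=57 → 76/133 = 0.57143
  it: TP=100, FP=10+21+6+7=44 → 100/144 = 0.69444
  pt: TP=110, FP=7+19+11+25=62 → 110/172 = 0.63953
Weighted-precision = Σ (supportᵢ/N)·precisionᵢ with N=687: (107/687)·0.56780 + (139/687)·0.55000 + (120/687)·0.57143 + (181/687)·0.69444 + (140/687)·0.63953 = 0.6128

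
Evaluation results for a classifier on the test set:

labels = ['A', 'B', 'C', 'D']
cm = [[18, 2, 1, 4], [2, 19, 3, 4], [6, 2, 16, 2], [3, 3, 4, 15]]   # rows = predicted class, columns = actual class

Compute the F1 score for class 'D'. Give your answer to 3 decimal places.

Take TP from the diagonal, FP from the rest of the 'D' prediction marginal, FN from the rest of the 'D' actual marginal.
F1 score = 2·TP/(2·TP+FP+FN).
D: TP=15, FP=3+3+4=10, FN=4+4+2=10 → 30/50 = 0.6000

0.600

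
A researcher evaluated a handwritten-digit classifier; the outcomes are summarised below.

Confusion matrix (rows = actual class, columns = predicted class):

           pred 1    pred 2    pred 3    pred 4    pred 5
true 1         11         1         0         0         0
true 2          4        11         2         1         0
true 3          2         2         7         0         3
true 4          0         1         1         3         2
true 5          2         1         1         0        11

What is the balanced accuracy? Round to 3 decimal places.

Balanced accuracy = mean of per-class recall.
  1: recall = 11/12 = 0.9167
  2: recall = 11/18 = 0.6111
  3: recall = 7/14 = 0.5000
  4: recall = 3/7 = 0.4286
  5: recall = 11/15 = 0.7333
Mean = (0.9167 + 0.6111 + 0.5000 + 0.4286 + 0.7333) / 5 = 0.638

0.638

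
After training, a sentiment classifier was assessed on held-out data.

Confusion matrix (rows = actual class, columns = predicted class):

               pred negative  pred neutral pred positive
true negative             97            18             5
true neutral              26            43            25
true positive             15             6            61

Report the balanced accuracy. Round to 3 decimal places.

Balanced accuracy = mean of per-class recall.
  negative: recall = 97/120 = 0.8083
  neutral: recall = 43/94 = 0.4574
  positive: recall = 61/82 = 0.7439
Mean = (0.8083 + 0.4574 + 0.7439) / 3 = 0.670

0.670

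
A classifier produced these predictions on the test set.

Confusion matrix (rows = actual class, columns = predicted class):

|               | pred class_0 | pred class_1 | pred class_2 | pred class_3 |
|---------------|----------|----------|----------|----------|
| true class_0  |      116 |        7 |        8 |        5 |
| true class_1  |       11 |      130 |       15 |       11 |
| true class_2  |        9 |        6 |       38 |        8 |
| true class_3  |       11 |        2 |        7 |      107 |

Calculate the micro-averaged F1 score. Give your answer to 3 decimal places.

Micro-averaging pools counts across classes: ΣTP=391, ΣFP=100, ΣFN=100.
Micro-F1 score = 2·TP/(2·TP+FP+FN) on pooled counts = 0.796 (equals overall accuracy in single-label multiclass).

0.796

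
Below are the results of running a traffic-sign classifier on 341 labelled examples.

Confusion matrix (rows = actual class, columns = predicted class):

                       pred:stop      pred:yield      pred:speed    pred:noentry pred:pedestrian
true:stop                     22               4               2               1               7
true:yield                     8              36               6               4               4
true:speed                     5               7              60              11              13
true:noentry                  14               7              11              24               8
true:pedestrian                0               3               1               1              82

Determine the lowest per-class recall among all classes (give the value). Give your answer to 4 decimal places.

0.3750

Per-class recall (TP/(TP+FN)):
  stop: TP=22, FN=4+2+1+7=14 → 22/36 = 0.61111
  yield: TP=36, FN=8+6+4+4=22 → 36/58 = 0.62069
  speed: TP=60, FN=5+7+11+13=36 → 60/96 = 0.62500
  noentry: TP=24, FN=14+7+11+8=40 → 24/64 = 0.37500
  pedestrian: TP=82, FN=0+3+1+1=5 → 82/87 = 0.94253
Lowest is class 'noentry' with recall = 0.3750.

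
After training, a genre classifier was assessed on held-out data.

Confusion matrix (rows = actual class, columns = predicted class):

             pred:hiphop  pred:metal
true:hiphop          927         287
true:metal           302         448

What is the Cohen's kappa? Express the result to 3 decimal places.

Observed agreement pₒ = trace/N = 1375/1964 = 0.7001
Expected agreement pₑ = Σ (rowᵢ·colᵢ)/N² = (1214·1229 + 750·735)/1964² = 0.5297
κ = (pₒ − pₑ)/(1 − pₑ) = (0.7001 − 0.5297)/(1 − 0.5297) = 0.362

0.362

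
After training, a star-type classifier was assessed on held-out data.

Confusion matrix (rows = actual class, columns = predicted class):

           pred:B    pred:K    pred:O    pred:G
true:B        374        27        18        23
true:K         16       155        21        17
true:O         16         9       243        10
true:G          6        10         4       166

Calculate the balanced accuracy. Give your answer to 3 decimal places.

Balanced accuracy = mean of per-class recall.
  B: recall = 374/442 = 0.8462
  K: recall = 155/209 = 0.7416
  O: recall = 243/278 = 0.8741
  G: recall = 166/186 = 0.8925
Mean = (0.8462 + 0.7416 + 0.8741 + 0.8925) / 4 = 0.839

0.839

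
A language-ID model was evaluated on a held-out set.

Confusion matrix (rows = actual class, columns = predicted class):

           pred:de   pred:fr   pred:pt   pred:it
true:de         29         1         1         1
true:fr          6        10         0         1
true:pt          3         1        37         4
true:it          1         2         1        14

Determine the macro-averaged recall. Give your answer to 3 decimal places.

0.774

Per-class recall (TP/(TP+FN)):
  de: TP=29, FN=1+1+1=3 → 29/32 = 0.9063
  fr: TP=10, FN=6+0+1=7 → 10/17 = 0.5882
  pt: TP=37, FN=3+1+4=8 → 37/45 = 0.8222
  it: TP=14, FN=1+2+1=4 → 14/18 = 0.7778
Macro-recall = mean = (0.9063 + 0.5882 + 0.8222 + 0.7778) / 4 = 0.774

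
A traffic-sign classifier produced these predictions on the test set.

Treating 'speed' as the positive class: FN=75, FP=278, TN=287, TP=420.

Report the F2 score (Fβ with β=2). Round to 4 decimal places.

Fβ = (1+β²)·TP / ((1+β²)·TP + β²·FN + FP), with β²=4
= 5·420 / (5·420 + 4·75 + 278) = 0.7842

0.7842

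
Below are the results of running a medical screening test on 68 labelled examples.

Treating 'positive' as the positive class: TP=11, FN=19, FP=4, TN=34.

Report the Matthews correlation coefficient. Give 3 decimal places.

MCC = (TP·TN − FP·FN) / √((TP+FP)(TP+FN)(TN+FP)(TN+FN))
Numerator = 11·34 − 4·19 = 298
Denominator = √(15·30·38·53) = √906300 = 951.9979
MCC = 298 / 951.9979 = 0.313

0.313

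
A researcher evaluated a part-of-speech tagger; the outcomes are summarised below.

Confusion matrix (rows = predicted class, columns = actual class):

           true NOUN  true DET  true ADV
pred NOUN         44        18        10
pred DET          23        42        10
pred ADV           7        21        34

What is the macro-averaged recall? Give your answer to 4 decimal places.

Per-class recall (TP/(TP+FN)):
  NOUN: TP=44, FN=23+7=30 → 44/74 = 0.59459
  DET: TP=42, FN=18+21=39 → 42/81 = 0.51852
  ADV: TP=34, FN=10+10=20 → 34/54 = 0.62963
Macro-recall = mean = (0.59459 + 0.51852 + 0.62963) / 3 = 0.5809

0.5809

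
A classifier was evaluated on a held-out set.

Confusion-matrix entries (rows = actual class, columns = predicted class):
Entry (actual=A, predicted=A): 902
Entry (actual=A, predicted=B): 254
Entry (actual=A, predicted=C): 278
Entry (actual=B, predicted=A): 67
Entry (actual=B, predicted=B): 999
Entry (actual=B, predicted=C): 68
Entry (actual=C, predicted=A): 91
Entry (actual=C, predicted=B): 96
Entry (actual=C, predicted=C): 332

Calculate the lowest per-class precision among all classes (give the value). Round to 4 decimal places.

Per-class precision (TP/(TP+FP)):
  A: TP=902, FP=67+91=158 → 902/1060 = 0.85094
  B: TP=999, FP=254+96=350 → 999/1349 = 0.74055
  C: TP=332, FP=278+68=346 → 332/678 = 0.48968
Lowest is class 'C' with precision = 0.4897.

0.4897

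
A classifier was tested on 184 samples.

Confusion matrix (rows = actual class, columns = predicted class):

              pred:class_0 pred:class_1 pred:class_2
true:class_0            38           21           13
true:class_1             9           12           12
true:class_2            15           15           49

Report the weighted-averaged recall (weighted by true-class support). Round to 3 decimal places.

0.538

Per-class recall (TP/(TP+FN)):
  class_0: TP=38, FN=21+13=34 → 38/72 = 0.5278
  class_1: TP=12, FN=9+12=21 → 12/33 = 0.3636
  class_2: TP=49, FN=15+15=30 → 49/79 = 0.6203
Weighted-recall = Σ (supportᵢ/N)·recallᵢ with N=184: (72/184)·0.5278 + (33/184)·0.3636 + (79/184)·0.6203 = 0.538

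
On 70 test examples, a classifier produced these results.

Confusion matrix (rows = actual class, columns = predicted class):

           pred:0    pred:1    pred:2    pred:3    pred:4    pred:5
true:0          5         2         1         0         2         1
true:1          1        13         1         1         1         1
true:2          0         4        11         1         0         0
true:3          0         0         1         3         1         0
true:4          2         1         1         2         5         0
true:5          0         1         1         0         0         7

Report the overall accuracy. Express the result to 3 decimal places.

0.629

Accuracy = trace / total = (5+13+11+3+5+7=44) / 70 = 44/70 = 0.629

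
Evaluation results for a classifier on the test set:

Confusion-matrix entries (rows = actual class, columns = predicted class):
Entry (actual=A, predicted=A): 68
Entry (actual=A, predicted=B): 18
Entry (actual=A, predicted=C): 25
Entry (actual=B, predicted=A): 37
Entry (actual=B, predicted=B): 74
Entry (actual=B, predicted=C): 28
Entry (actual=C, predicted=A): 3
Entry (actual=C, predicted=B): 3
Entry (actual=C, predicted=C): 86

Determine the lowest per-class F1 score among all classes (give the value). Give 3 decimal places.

Per-class F1 score (2·TP/(2·TP+FP+FN)):
  A: TP=68, FP=37+3=40, FN=18+25=43 → 136/219 = 0.6210
  B: TP=74, FP=18+3=21, FN=37+28=65 → 148/234 = 0.6325
  C: TP=86, FP=25+28=53, FN=3+3=6 → 172/231 = 0.7446
Lowest is class 'A' with F1 score = 0.621.

0.621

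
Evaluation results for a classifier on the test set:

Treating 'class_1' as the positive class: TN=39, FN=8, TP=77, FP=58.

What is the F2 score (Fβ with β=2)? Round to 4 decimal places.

0.8105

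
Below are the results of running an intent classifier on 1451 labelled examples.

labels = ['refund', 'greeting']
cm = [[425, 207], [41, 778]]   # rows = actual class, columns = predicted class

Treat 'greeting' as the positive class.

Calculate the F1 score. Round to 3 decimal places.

0.863

Precision = TP/(TP+FP) = 778/985 = 0.7898
Recall = TP/(TP+FN) = 778/819 = 0.9499
F1 = 2·TP/(2·TP+FP+FN) = 1556/1804 = 0.863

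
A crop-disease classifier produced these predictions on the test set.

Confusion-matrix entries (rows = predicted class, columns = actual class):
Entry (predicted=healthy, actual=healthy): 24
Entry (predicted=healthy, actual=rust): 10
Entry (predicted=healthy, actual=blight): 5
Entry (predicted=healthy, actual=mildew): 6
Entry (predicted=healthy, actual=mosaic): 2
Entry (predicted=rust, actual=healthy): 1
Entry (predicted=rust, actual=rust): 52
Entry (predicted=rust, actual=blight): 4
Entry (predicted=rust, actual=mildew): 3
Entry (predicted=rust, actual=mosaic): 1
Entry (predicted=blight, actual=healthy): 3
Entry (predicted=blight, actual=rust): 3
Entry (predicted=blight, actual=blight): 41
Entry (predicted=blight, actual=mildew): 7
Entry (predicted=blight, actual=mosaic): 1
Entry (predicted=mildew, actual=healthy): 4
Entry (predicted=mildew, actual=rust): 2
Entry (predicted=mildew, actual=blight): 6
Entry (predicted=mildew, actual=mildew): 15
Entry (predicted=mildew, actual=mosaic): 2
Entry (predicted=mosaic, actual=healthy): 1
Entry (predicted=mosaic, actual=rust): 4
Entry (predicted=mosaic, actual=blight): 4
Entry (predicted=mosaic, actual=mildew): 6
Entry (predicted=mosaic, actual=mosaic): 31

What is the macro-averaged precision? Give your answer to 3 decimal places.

0.660

Per-class precision (TP/(TP+FP)):
  healthy: TP=24, FP=10+5+6+2=23 → 24/47 = 0.5106
  rust: TP=52, FP=1+4+3+1=9 → 52/61 = 0.8525
  blight: TP=41, FP=3+3+7+1=14 → 41/55 = 0.7455
  mildew: TP=15, FP=4+2+6+2=14 → 15/29 = 0.5172
  mosaic: TP=31, FP=1+4+4+6=15 → 31/46 = 0.6739
Macro-precision = mean = (0.5106 + 0.8525 + 0.7455 + 0.5172 + 0.6739) / 5 = 0.660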